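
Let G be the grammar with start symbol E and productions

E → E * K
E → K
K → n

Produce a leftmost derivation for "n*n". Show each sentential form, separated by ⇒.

E ⇒ E*K ⇒ K*K ⇒ n*K ⇒ n*n

E ⇒ E*K   [E → E * K]
E*K ⇒ K*K   [E → K]
K*K ⇒ n*K   [K → n]
n*K ⇒ n*n   [K → n]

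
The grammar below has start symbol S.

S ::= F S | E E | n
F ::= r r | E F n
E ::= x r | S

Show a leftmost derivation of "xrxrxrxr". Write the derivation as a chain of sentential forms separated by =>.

S => EE => SE => EEE => SEE => EEEE => xrEEE => xrxrEE => xrxrxrE => xrxrxrxr

S => EE   [S ::= E E]
EE => SE   [E ::= S]
SE => EEE   [S ::= E E]
EEE => SEE   [E ::= S]
SEE => EEEE   [S ::= E E]
EEEE => xrEEE   [E ::= x r]
xrEEE => xrxrEE   [E ::= x r]
xrxrEE => xrxrxrE   [E ::= x r]
xrxrxrE => xrxrxrxr   [E ::= x r]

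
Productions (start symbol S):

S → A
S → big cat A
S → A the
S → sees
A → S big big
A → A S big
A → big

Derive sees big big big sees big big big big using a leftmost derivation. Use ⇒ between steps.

S ⇒ A   [S → A]
A ⇒ S big big   [A → S big big]
S big big ⇒ A big big   [S → A]
A big big ⇒ A S big big big   [A → A S big]
A S big big big ⇒ S big big S big big big   [A → S big big]
S big big S big big big ⇒ sees big big S big big big   [S → sees]
sees big big S big big big ⇒ sees big big A big big big   [S → A]
sees big big A big big big ⇒ sees big big A S big big big big   [A → A S big]
sees big big A S big big big big ⇒ sees big big big S big big big big   [A → big]
sees big big big S big big big big ⇒ sees big big big sees big big big big   [S → sees]

S ⇒ A ⇒ S big big ⇒ A big big ⇒ A S big big big ⇒ S big big S big big big ⇒ sees big big S big big big ⇒ sees big big A big big big ⇒ sees big big A S big big big big ⇒ sees big big big S big big big big ⇒ sees big big big sees big big big big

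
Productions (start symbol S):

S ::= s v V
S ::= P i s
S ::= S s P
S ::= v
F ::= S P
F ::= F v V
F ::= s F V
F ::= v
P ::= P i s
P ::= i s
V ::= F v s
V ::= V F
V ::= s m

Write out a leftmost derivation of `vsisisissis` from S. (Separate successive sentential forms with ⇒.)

S ⇒ SsP ⇒ SsPsP ⇒ vsPsP ⇒ vsPissP ⇒ vsPisissP ⇒ vsisisissP ⇒ vsisisissis

S ⇒ SsP   [S ::= S s P]
SsP ⇒ SsPsP   [S ::= S s P]
SsPsP ⇒ vsPsP   [S ::= v]
vsPsP ⇒ vsPissP   [P ::= P i s]
vsPissP ⇒ vsPisissP   [P ::= P i s]
vsPisissP ⇒ vsisisissP   [P ::= i s]
vsisisissP ⇒ vsisisissis   [P ::= i s]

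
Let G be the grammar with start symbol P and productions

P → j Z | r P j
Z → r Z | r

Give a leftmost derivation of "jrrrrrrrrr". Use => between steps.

P => jZ   [P → j Z]
jZ => jrZ   [Z → r Z]
jrZ => jrrZ   [Z → r Z]
jrrZ => jrrrZ   [Z → r Z]
jrrrZ => jrrrrZ   [Z → r Z]
jrrrrZ => jrrrrrZ   [Z → r Z]
jrrrrrZ => jrrrrrrZ   [Z → r Z]
jrrrrrrZ => jrrrrrrrZ   [Z → r Z]
jrrrrrrrZ => jrrrrrrrrZ   [Z → r Z]
jrrrrrrrrZ => jrrrrrrrrr   [Z → r]

P=>jZ=>jrZ=>jrrZ=>jrrrZ=>jrrrrZ=>jrrrrrZ=>jrrrrrrZ=>jrrrrrrrZ=>jrrrrrrrrZ=>jrrrrrrrrr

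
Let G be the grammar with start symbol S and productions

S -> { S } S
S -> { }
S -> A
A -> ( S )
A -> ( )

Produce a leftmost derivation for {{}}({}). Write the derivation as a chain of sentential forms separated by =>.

S=>{S}S=>{{}}S=>{{}}A=>{{}}(S)=>{{}}({})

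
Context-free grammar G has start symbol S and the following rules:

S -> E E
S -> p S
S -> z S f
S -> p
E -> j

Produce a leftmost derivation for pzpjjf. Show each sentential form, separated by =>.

S => pS => pzSf => pzpSf => pzpEEf => pzpjEf => pzpjjf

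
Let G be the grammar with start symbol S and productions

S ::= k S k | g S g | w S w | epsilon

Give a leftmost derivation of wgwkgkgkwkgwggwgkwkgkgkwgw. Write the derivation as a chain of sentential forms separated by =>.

S=>wSw=>wgSgw=>wgwSwgw=>wgwkSkwgw=>wgwkgSgkwgw=>wgwkgkSkgkwgw=>wgwkgkgSgkgkwgw=>wgwkgkgkSkgkgkwgw=>wgwkgkgkwSwkgkgkwgw=>wgwkgkgkwkSkwkgkgkwgw=>wgwkgkgkwkgSgkwkgkgkwgw=>wgwkgkgkwkgwSwgkwkgkgkwgw=>wgwkgkgkwkgwgSgwgkwkgkgkwgw=>wgwkgkgkwkgwggwgkwkgkgkwgw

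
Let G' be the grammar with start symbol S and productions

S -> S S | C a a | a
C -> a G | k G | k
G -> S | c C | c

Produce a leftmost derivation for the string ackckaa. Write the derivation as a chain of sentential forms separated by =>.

S => Caa => aGaa => acCaa => ackGaa => ackcCaa => ackckaa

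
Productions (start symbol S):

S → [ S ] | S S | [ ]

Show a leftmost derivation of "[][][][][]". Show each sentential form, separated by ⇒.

S ⇒ SS   [S → S S]
SS ⇒ SSS   [S → S S]
SSS ⇒ SSSS   [S → S S]
SSSS ⇒ SSSSS   [S → S S]
SSSSS ⇒ []SSSS   [S → [ ]]
[]SSSS ⇒ [][]SSS   [S → [ ]]
[][]SSS ⇒ [][][]SS   [S → [ ]]
[][][]SS ⇒ [][][][]S   [S → [ ]]
[][][][]S ⇒ [][][][][]   [S → [ ]]

S⇒SS⇒SSS⇒SSSS⇒SSSSS⇒[]SSSS⇒[][]SSS⇒[][][]SS⇒[][][][]S⇒[][][][][]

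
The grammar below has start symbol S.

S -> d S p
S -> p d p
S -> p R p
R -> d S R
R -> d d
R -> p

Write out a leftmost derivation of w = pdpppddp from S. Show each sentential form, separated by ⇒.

S ⇒ pRp ⇒ pdSRp ⇒ pdpRpRp ⇒ pdpppRp ⇒ pdpppddp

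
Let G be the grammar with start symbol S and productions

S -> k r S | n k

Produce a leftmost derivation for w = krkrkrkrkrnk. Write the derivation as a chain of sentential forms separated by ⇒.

S ⇒ krS ⇒ krkrS ⇒ krkrkrS ⇒ krkrkrkrS ⇒ krkrkrkrkrS ⇒ krkrkrkrkrnk

S ⇒ krS   [S -> k r S]
krS ⇒ krkrS   [S -> k r S]
krkrS ⇒ krkrkrS   [S -> k r S]
krkrkrS ⇒ krkrkrkrS   [S -> k r S]
krkrkrkrS ⇒ krkrkrkrkrS   [S -> k r S]
krkrkrkrkrS ⇒ krkrkrkrkrnk   [S -> n k]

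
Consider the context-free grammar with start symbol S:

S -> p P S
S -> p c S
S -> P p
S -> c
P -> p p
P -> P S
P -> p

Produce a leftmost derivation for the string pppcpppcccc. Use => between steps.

S => pPS   [S -> p P S]
pPS => pPSS   [P -> P S]
pPSS => pPSSS   [P -> P S]
pPSSS => pPSSSS   [P -> P S]
pPSSSS => ppSSSS   [P -> p]
ppSSSS => pppcSSSS   [S -> p c S]
pppcSSSS => pppcPpSSS   [S -> P p]
pppcPpSSS => pppcppSSS   [P -> p]
pppcppSSS => pppcpppcSSS   [S -> p c S]
pppcpppcSSS => pppcpppccSS   [S -> c]
pppcpppccSS => pppcpppcccS   [S -> c]
pppcpppcccS => pppcpppcccc   [S -> c]

S => pPS => pPSS => pPSSS => pPSSSS => ppSSSS => pppcSSSS => pppcPpSSS => pppcppSSS => pppcpppcSSS => pppcpppccSS => pppcpppcccS => pppcpppcccc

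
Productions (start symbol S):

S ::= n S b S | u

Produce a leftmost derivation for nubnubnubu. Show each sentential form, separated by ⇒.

S⇒nSbS⇒nubS⇒nubnSbS⇒nubnubS⇒nubnubnSbS⇒nubnubnubS⇒nubnubnubu

S ⇒ nSbS   [S ::= n S b S]
nSbS ⇒ nubS   [S ::= u]
nubS ⇒ nubnSbS   [S ::= n S b S]
nubnSbS ⇒ nubnubS   [S ::= u]
nubnubS ⇒ nubnubnSbS   [S ::= n S b S]
nubnubnSbS ⇒ nubnubnubS   [S ::= u]
nubnubnubS ⇒ nubnubnubu   [S ::= u]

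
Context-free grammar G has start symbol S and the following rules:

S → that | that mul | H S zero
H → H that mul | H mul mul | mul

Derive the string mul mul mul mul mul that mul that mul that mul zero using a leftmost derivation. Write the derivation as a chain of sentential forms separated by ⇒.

S ⇒ H S zero   [S → H S zero]
H S zero ⇒ H that mul S zero   [H → H that mul]
H that mul S zero ⇒ H that mul that mul S zero   [H → H that mul]
H that mul that mul S zero ⇒ H mul mul that mul that mul S zero   [H → H mul mul]
H mul mul that mul that mul S zero ⇒ H mul mul mul mul that mul that mul S zero   [H → H mul mul]
H mul mul mul mul that mul that mul S zero ⇒ mul mul mul mul mul that mul that mul S zero   [H → mul]
mul mul mul mul mul that mul that mul S zero ⇒ mul mul mul mul mul that mul that mul that mul zero   [S → that mul]

S ⇒ H S zero ⇒ H that mul S zero ⇒ H that mul that mul S zero ⇒ H mul mul that mul that mul S zero ⇒ H mul mul mul mul that mul that mul S zero ⇒ mul mul mul mul mul that mul that mul S zero ⇒ mul mul mul mul mul that mul that mul that mul zero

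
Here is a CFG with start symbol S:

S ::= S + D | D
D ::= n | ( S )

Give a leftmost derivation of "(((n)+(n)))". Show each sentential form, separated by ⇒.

S ⇒ D ⇒ (S) ⇒ (D) ⇒ ((S)) ⇒ ((S+D)) ⇒ ((D+D)) ⇒ (((S)+D)) ⇒ (((D)+D)) ⇒ (((n)+D)) ⇒ (((n)+(S))) ⇒ (((n)+(D))) ⇒ (((n)+(n)))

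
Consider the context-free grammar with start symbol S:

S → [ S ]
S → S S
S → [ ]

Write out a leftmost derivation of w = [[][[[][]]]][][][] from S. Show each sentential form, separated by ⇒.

S ⇒ SS ⇒ SSS ⇒ SSSS ⇒ [S]SSS ⇒ [SS]SSS ⇒ [[]S]SSS ⇒ [[][S]]SSS ⇒ [[][[S]]]SSS ⇒ [[][[SS]]]SSS ⇒ [[][[[]S]]]SSS ⇒ [[][[[][]]]]SSS ⇒ [[][[[][]]]][]SS ⇒ [[][[[][]]]][][]S ⇒ [[][[[][]]]][][][]

S ⇒ SS   [S → S S]
SS ⇒ SSS   [S → S S]
SSS ⇒ SSSS   [S → S S]
SSSS ⇒ [S]SSS   [S → [ S ]]
[S]SSS ⇒ [SS]SSS   [S → S S]
[SS]SSS ⇒ [[]S]SSS   [S → [ ]]
[[]S]SSS ⇒ [[][S]]SSS   [S → [ S ]]
[[][S]]SSS ⇒ [[][[S]]]SSS   [S → [ S ]]
[[][[S]]]SSS ⇒ [[][[SS]]]SSS   [S → S S]
[[][[SS]]]SSS ⇒ [[][[[]S]]]SSS   [S → [ ]]
[[][[[]S]]]SSS ⇒ [[][[[][]]]]SSS   [S → [ ]]
[[][[[][]]]]SSS ⇒ [[][[[][]]]][]SS   [S → [ ]]
[[][[[][]]]][]SS ⇒ [[][[[][]]]][][]S   [S → [ ]]
[[][[[][]]]][][]S ⇒ [[][[[][]]]][][][]   [S → [ ]]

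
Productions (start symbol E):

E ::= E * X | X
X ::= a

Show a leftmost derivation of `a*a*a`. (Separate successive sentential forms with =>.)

E=>E*X=>E*X*X=>X*X*X=>a*X*X=>a*a*X=>a*a*a

E => E*X   [E ::= E * X]
E*X => E*X*X   [E ::= E * X]
E*X*X => X*X*X   [E ::= X]
X*X*X => a*X*X   [X ::= a]
a*X*X => a*a*X   [X ::= a]
a*a*X => a*a*a   [X ::= a]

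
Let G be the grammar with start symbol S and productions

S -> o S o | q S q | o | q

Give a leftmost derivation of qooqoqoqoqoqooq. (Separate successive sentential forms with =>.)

S=>qSq=>qoSoq=>qooSooq=>qooqSqooq=>qooqoSoqooq=>qooqoqSqoqooq=>qooqoqoSoqoqooq=>qooqoqoqoqoqooq

S => qSq   [S -> q S q]
qSq => qoSoq   [S -> o S o]
qoSoq => qooSooq   [S -> o S o]
qooSooq => qooqSqooq   [S -> q S q]
qooqSqooq => qooqoSoqooq   [S -> o S o]
qooqoSoqooq => qooqoqSqoqooq   [S -> q S q]
qooqoqSqoqooq => qooqoqoSoqoqooq   [S -> o S o]
qooqoqoSoqoqooq => qooqoqoqoqoqooq   [S -> q]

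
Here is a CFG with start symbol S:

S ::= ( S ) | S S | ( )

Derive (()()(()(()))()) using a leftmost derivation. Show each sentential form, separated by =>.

S => (S)   [S ::= ( S )]
(S) => (SS)   [S ::= S S]
(SS) => (SSS)   [S ::= S S]
(SSS) => (()SS)   [S ::= ( )]
(()SS) => (()()S)   [S ::= ( )]
(()()S) => (()()SS)   [S ::= S S]
(()()SS) => (()()(S)S)   [S ::= ( S )]
(()()(S)S) => (()()(SS)S)   [S ::= S S]
(()()(SS)S) => (()()(()S)S)   [S ::= ( )]
(()()(()S)S) => (()()(()(S))S)   [S ::= ( S )]
(()()(()(S))S) => (()()(()(()))S)   [S ::= ( )]
(()()(()(()))S) => (()()(()(()))())   [S ::= ( )]

S => (S) => (SS) => (SSS) => (()SS) => (()()S) => (()()SS) => (()()(S)S) => (()()(SS)S) => (()()(()S)S) => (()()(()(S))S) => (()()(()(()))S) => (()()(()(()))())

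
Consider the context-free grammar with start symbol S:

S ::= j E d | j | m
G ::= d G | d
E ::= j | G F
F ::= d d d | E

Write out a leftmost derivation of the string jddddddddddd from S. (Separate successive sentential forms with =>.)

S => jEd   [S ::= j E d]
jEd => jGFd   [E ::= G F]
jGFd => jdGFd   [G ::= d G]
jdGFd => jddGFd   [G ::= d G]
jddGFd => jdddGFd   [G ::= d G]
jdddGFd => jddddGFd   [G ::= d G]
jddddGFd => jdddddFd   [G ::= d]
jdddddFd => jdddddEd   [F ::= E]
jdddddEd => jdddddGFd   [E ::= G F]
jdddddGFd => jddddddGFd   [G ::= d G]
jddddddGFd => jdddddddFd   [G ::= d]
jdddddddFd => jddddddddddd   [F ::= d d d]

S => jEd => jGFd => jdGFd => jddGFd => jdddGFd => jddddGFd => jdddddFd => jdddddEd => jdddddGFd => jddddddGFd => jdddddddFd => jddddddddddd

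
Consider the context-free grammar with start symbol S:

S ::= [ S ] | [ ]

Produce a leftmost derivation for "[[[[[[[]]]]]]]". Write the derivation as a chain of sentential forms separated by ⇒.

S ⇒ [S] ⇒ [[S]] ⇒ [[[S]]] ⇒ [[[[S]]]] ⇒ [[[[[S]]]]] ⇒ [[[[[[S]]]]]] ⇒ [[[[[[[]]]]]]]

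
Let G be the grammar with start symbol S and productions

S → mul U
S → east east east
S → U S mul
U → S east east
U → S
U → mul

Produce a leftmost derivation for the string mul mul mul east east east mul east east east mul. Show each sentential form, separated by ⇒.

S ⇒ U S mul ⇒ S S mul ⇒ U S mul S mul ⇒ S S mul S mul ⇒ mul U S mul S mul ⇒ mul S S mul S mul ⇒ mul mul U S mul S mul ⇒ mul mul mul S mul S mul ⇒ mul mul mul east east east mul S mul ⇒ mul mul mul east east east mul east east east mul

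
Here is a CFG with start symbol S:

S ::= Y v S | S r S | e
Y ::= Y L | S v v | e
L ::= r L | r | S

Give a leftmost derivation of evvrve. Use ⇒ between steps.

S ⇒ YvS ⇒ YLvS ⇒ SvvLvS ⇒ evvLvS ⇒ evvrvS ⇒ evvrve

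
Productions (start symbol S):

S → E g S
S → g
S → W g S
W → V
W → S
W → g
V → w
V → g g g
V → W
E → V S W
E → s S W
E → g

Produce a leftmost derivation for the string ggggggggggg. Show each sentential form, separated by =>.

S => EgS => VSWgS => gggSWgS => gggWgSWgS => gggSgSWgS => gggWgSgSWgS => gggSgSgSWgS => gggggSgSWgS => gggggggSWgS => ggggggggWgS => ggggggggggS => ggggggggggg

S => EgS   [S → E g S]
EgS => VSWgS   [E → V S W]
VSWgS => gggSWgS   [V → g g g]
gggSWgS => gggWgSWgS   [S → W g S]
gggWgSWgS => gggSgSWgS   [W → S]
gggSgSWgS => gggWgSgSWgS   [S → W g S]
gggWgSgSWgS => gggSgSgSWgS   [W → S]
gggSgSgSWgS => gggggSgSWgS   [S → g]
gggggSgSWgS => gggggggSWgS   [S → g]
gggggggSWgS => ggggggggWgS   [S → g]
ggggggggWgS => ggggggggggS   [W → g]
ggggggggggS => ggggggggggg   [S → g]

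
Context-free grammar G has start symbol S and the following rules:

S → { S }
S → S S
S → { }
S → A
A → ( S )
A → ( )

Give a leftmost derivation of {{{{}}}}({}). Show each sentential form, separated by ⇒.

S⇒SS⇒{S}S⇒{{S}}S⇒{{{S}}}S⇒{{{{}}}}S⇒{{{{}}}}A⇒{{{{}}}}(S)⇒{{{{}}}}({})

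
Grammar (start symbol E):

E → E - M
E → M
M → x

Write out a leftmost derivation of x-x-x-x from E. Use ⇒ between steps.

E ⇒ E-M ⇒ E-M-M ⇒ E-M-M-M ⇒ M-M-M-M ⇒ x-M-M-M ⇒ x-x-M-M ⇒ x-x-x-M ⇒ x-x-x-x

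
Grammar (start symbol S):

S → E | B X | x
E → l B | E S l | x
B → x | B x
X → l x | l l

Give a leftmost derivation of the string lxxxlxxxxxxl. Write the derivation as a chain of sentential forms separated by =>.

S => E   [S → E]
E => ESl   [E → E S l]
ESl => lBSl   [E → l B]
lBSl => lBxSl   [B → B x]
lBxSl => lBxxSl   [B → B x]
lBxxSl => lxxxSl   [B → x]
lxxxSl => lxxxEl   [S → E]
lxxxEl => lxxxlBl   [E → l B]
lxxxlBl => lxxxlBxl   [B → B x]
lxxxlBxl => lxxxlBxxl   [B → B x]
lxxxlBxxl => lxxxlBxxxl   [B → B x]
lxxxlBxxxl => lxxxlBxxxxl   [B → B x]
lxxxlBxxxxl => lxxxlBxxxxxl   [B → B x]
lxxxlBxxxxxl => lxxxlxxxxxxl   [B → x]

S=>E=>ESl=>lBSl=>lBxSl=>lBxxSl=>lxxxSl=>lxxxEl=>lxxxlBl=>lxxxlBxl=>lxxxlBxxl=>lxxxlBxxxl=>lxxxlBxxxxl=>lxxxlBxxxxxl=>lxxxlxxxxxxl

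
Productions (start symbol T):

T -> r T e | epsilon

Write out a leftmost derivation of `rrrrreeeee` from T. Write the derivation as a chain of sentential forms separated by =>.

T => rTe => rrTee => rrrTeee => rrrrTeeee => rrrrrTeeeee => rrrrreeeee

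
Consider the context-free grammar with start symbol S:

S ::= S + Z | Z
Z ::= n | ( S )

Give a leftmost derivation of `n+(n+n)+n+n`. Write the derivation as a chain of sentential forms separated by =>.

S => S+Z   [S ::= S + Z]
S+Z => S+Z+Z   [S ::= S + Z]
S+Z+Z => S+Z+Z+Z   [S ::= S + Z]
S+Z+Z+Z => Z+Z+Z+Z   [S ::= Z]
Z+Z+Z+Z => n+Z+Z+Z   [Z ::= n]
n+Z+Z+Z => n+(S)+Z+Z   [Z ::= ( S )]
n+(S)+Z+Z => n+(S+Z)+Z+Z   [S ::= S + Z]
n+(S+Z)+Z+Z => n+(Z+Z)+Z+Z   [S ::= Z]
n+(Z+Z)+Z+Z => n+(n+Z)+Z+Z   [Z ::= n]
n+(n+Z)+Z+Z => n+(n+n)+Z+Z   [Z ::= n]
n+(n+n)+Z+Z => n+(n+n)+n+Z   [Z ::= n]
n+(n+n)+n+Z => n+(n+n)+n+n   [Z ::= n]

S => S+Z => S+Z+Z => S+Z+Z+Z => Z+Z+Z+Z => n+Z+Z+Z => n+(S)+Z+Z => n+(S+Z)+Z+Z => n+(Z+Z)+Z+Z => n+(n+Z)+Z+Z => n+(n+n)+Z+Z => n+(n+n)+n+Z => n+(n+n)+n+n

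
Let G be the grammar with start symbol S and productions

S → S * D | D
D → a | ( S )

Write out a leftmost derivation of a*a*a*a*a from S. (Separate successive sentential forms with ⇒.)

S ⇒ S*D   [S → S * D]
S*D ⇒ S*D*D   [S → S * D]
S*D*D ⇒ S*D*D*D   [S → S * D]
S*D*D*D ⇒ S*D*D*D*D   [S → S * D]
S*D*D*D*D ⇒ D*D*D*D*D   [S → D]
D*D*D*D*D ⇒ a*D*D*D*D   [D → a]
a*D*D*D*D ⇒ a*a*D*D*D   [D → a]
a*a*D*D*D ⇒ a*a*a*D*D   [D → a]
a*a*a*D*D ⇒ a*a*a*a*D   [D → a]
a*a*a*a*D ⇒ a*a*a*a*a   [D → a]

S ⇒ S*D ⇒ S*D*D ⇒ S*D*D*D ⇒ S*D*D*D*D ⇒ D*D*D*D*D ⇒ a*D*D*D*D ⇒ a*a*D*D*D ⇒ a*a*a*D*D ⇒ a*a*a*a*D ⇒ a*a*a*a*a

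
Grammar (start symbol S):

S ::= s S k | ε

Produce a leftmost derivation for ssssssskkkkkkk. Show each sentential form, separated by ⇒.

S ⇒ sSk ⇒ ssSkk ⇒ sssSkkk ⇒ ssssSkkkk ⇒ sssssSkkkkk ⇒ ssssssSkkkkkk ⇒ sssssssSkkkkkkk ⇒ ssssssskkkkkkk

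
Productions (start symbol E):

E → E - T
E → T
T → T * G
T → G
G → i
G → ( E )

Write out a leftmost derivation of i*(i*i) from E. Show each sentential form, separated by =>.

E => T   [E → T]
T => T*G   [T → T * G]
T*G => G*G   [T → G]
G*G => i*G   [G → i]
i*G => i*(E)   [G → ( E )]
i*(E) => i*(T)   [E → T]
i*(T) => i*(T*G)   [T → T * G]
i*(T*G) => i*(G*G)   [T → G]
i*(G*G) => i*(i*G)   [G → i]
i*(i*G) => i*(i*i)   [G → i]

E => T => T*G => G*G => i*G => i*(E) => i*(T) => i*(T*G) => i*(G*G) => i*(i*G) => i*(i*i)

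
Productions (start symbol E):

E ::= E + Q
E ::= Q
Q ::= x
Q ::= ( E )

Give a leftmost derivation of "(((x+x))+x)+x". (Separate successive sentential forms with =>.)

E=>E+Q=>Q+Q=>(E)+Q=>(E+Q)+Q=>(Q+Q)+Q=>((E)+Q)+Q=>((Q)+Q)+Q=>(((E))+Q)+Q=>(((E+Q))+Q)+Q=>(((Q+Q))+Q)+Q=>(((x+Q))+Q)+Q=>(((x+x))+Q)+Q=>(((x+x))+x)+Q=>(((x+x))+x)+x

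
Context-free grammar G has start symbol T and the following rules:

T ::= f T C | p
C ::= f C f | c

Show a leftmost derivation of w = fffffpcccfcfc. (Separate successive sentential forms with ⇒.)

T ⇒ fTC ⇒ ffTCC ⇒ fffTCCC ⇒ ffffTCCCC ⇒ fffffTCCCCC ⇒ fffffpCCCCC ⇒ fffffpcCCCC ⇒ fffffpccCCC ⇒ fffffpcccCC ⇒ fffffpcccfCfC ⇒ fffffpcccfcfC ⇒ fffffpcccfcfc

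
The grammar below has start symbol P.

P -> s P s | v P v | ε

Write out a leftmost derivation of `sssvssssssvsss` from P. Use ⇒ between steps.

P ⇒ sPs ⇒ ssPss ⇒ sssPsss ⇒ sssvPvsss ⇒ sssvsPsvsss ⇒ sssvssPssvsss ⇒ sssvsssPsssvsss ⇒ sssvssssssvsss

P ⇒ sPs   [P -> s P s]
sPs ⇒ ssPss   [P -> s P s]
ssPss ⇒ sssPsss   [P -> s P s]
sssPsss ⇒ sssvPvsss   [P -> v P v]
sssvPvsss ⇒ sssvsPsvsss   [P -> s P s]
sssvsPsvsss ⇒ sssvssPssvsss   [P -> s P s]
sssvssPssvsss ⇒ sssvsssPsssvsss   [P -> s P s]
sssvsssPsssvsss ⇒ sssvssssssvsss   [P -> ε]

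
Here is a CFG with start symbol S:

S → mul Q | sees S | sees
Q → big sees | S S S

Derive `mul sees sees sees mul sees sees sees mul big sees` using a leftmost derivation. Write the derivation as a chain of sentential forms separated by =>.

S => mul Q   [S → mul Q]
mul Q => mul S S S   [Q → S S S]
mul S S S => mul sees S S S   [S → sees S]
mul sees S S S => mul sees sees S S   [S → sees]
mul sees sees S S => mul sees sees sees S   [S → sees]
mul sees sees sees S => mul sees sees sees mul Q   [S → mul Q]
mul sees sees sees mul Q => mul sees sees sees mul S S S   [Q → S S S]
mul sees sees sees mul S S S => mul sees sees sees mul sees S S   [S → sees]
mul sees sees sees mul sees S S => mul sees sees sees mul sees sees S S   [S → sees S]
mul sees sees sees mul sees sees S S => mul sees sees sees mul sees sees sees S   [S → sees]
mul sees sees sees mul sees sees sees S => mul sees sees sees mul sees sees sees mul Q   [S → mul Q]
mul sees sees sees mul sees sees sees mul Q => mul sees sees sees mul sees sees sees mul big sees   [Q → big sees]

S => mul Q => mul S S S => mul sees S S S => mul sees sees S S => mul sees sees sees S => mul sees sees sees mul Q => mul sees sees sees mul S S S => mul sees sees sees mul sees S S => mul sees sees sees mul sees sees S S => mul sees sees sees mul sees sees sees S => mul sees sees sees mul sees sees sees mul Q => mul sees sees sees mul sees sees sees mul big sees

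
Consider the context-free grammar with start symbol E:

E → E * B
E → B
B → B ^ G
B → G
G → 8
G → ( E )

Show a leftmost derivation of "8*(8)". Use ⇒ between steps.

E ⇒ E*B   [E → E * B]
E*B ⇒ B*B   [E → B]
B*B ⇒ G*B   [B → G]
G*B ⇒ 8*B   [G → 8]
8*B ⇒ 8*G   [B → G]
8*G ⇒ 8*(E)   [G → ( E )]
8*(E) ⇒ 8*(B)   [E → B]
8*(B) ⇒ 8*(G)   [B → G]
8*(G) ⇒ 8*(8)   [G → 8]

E ⇒ E*B ⇒ B*B ⇒ G*B ⇒ 8*B ⇒ 8*G ⇒ 8*(E) ⇒ 8*(B) ⇒ 8*(G) ⇒ 8*(8)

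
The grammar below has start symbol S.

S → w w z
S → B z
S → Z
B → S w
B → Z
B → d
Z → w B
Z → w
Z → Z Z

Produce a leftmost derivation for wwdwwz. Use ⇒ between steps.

S⇒Bz⇒Zz⇒ZZz⇒ZZZz⇒wBZZz⇒wZZZz⇒wwBZZz⇒wwdZZz⇒wwdwZz⇒wwdwwz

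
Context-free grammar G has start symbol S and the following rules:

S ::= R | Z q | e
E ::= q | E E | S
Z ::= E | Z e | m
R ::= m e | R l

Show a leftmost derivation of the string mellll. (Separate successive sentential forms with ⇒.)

S ⇒ R   [S ::= R]
R ⇒ Rl   [R ::= R l]
Rl ⇒ Rll   [R ::= R l]
Rll ⇒ Rlll   [R ::= R l]
Rlll ⇒ Rllll   [R ::= R l]
Rllll ⇒ mellll   [R ::= m e]

S ⇒ R ⇒ Rl ⇒ Rll ⇒ Rlll ⇒ Rllll ⇒ mellll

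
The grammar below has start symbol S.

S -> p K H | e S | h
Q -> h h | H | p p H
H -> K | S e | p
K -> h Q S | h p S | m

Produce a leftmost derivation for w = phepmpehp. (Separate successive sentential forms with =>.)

S => pKH => phQSH => phHSH => phSeSH => pheSeSH => phepKHeSH => phepmHeSH => phepmpeSH => phepmpehH => phepmpehp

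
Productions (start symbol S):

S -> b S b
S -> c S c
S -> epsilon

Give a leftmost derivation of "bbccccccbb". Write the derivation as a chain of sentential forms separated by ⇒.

S⇒bSb⇒bbSbb⇒bbcScbb⇒bbccSccbb⇒bbcccScccbb⇒bbccccccbb

S ⇒ bSb   [S -> b S b]
bSb ⇒ bbSbb   [S -> b S b]
bbSbb ⇒ bbcScbb   [S -> c S c]
bbcScbb ⇒ bbccSccbb   [S -> c S c]
bbccSccbb ⇒ bbcccScccbb   [S -> c S c]
bbcccScccbb ⇒ bbccccccbb   [S -> epsilon]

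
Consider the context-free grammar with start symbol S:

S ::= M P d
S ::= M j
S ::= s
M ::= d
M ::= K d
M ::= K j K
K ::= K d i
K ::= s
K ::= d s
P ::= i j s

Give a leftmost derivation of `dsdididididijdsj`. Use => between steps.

S => Mj => KjKj => KdijKj => KdidijKj => KdididijKj => KdidididijKj => KdididididijKj => dsdididididijKj => dsdididididijdsj

S => Mj   [S ::= M j]
Mj => KjKj   [M ::= K j K]
KjKj => KdijKj   [K ::= K d i]
KdijKj => KdidijKj   [K ::= K d i]
KdidijKj => KdididijKj   [K ::= K d i]
KdididijKj => KdidididijKj   [K ::= K d i]
KdidididijKj => KdididididijKj   [K ::= K d i]
KdididididijKj => dsdididididijKj   [K ::= d s]
dsdididididijKj => dsdididididijdsj   [K ::= d s]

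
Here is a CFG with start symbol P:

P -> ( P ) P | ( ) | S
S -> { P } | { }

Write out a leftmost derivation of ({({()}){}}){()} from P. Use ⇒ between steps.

P ⇒ (P)P   [P -> ( P ) P]
(P)P ⇒ (S)P   [P -> S]
(S)P ⇒ ({P})P   [S -> { P }]
({P})P ⇒ ({(P)P})P   [P -> ( P ) P]
({(P)P})P ⇒ ({(S)P})P   [P -> S]
({(S)P})P ⇒ ({({P})P})P   [S -> { P }]
({({P})P})P ⇒ ({({()})P})P   [P -> ( )]
({({()})P})P ⇒ ({({()})S})P   [P -> S]
({({()})S})P ⇒ ({({()}){}})P   [S -> { }]
({({()}){}})P ⇒ ({({()}){}})S   [P -> S]
({({()}){}})S ⇒ ({({()}){}}){P}   [S -> { P }]
({({()}){}}){P} ⇒ ({({()}){}}){()}   [P -> ( )]

P ⇒ (P)P ⇒ (S)P ⇒ ({P})P ⇒ ({(P)P})P ⇒ ({(S)P})P ⇒ ({({P})P})P ⇒ ({({()})P})P ⇒ ({({()})S})P ⇒ ({({()}){}})P ⇒ ({({()}){}})S ⇒ ({({()}){}}){P} ⇒ ({({()}){}}){()}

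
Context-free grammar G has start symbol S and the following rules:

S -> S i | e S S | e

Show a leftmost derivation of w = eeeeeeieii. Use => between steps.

S => Si => Sii => eSSii => eeSii => eeeSSii => eeeSiSii => eeeeSSiSii => eeeeeSiSii => eeeeeeiSii => eeeeeeieii

S => Si   [S -> S i]
Si => Sii   [S -> S i]
Sii => eSSii   [S -> e S S]
eSSii => eeSii   [S -> e]
eeSii => eeeSSii   [S -> e S S]
eeeSSii => eeeSiSii   [S -> S i]
eeeSiSii => eeeeSSiSii   [S -> e S S]
eeeeSSiSii => eeeeeSiSii   [S -> e]
eeeeeSiSii => eeeeeeiSii   [S -> e]
eeeeeeiSii => eeeeeeieii   [S -> e]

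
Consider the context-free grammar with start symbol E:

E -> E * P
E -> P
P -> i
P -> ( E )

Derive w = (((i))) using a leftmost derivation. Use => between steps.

E => P => (E) => (P) => ((E)) => ((P)) => (((E))) => (((P))) => (((i)))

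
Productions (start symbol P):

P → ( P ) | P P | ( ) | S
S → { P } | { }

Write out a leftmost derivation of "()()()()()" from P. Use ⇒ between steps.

P ⇒ PP ⇒ PPP ⇒ PPPP ⇒ PPPPP ⇒ ()PPPP ⇒ ()()PPP ⇒ ()()()PP ⇒ ()()()()P ⇒ ()()()()()

P ⇒ PP   [P → P P]
PP ⇒ PPP   [P → P P]
PPP ⇒ PPPP   [P → P P]
PPPP ⇒ PPPPP   [P → P P]
PPPPP ⇒ ()PPPP   [P → ( )]
()PPPP ⇒ ()()PPP   [P → ( )]
()()PPP ⇒ ()()()PP   [P → ( )]
()()()PP ⇒ ()()()()P   [P → ( )]
()()()()P ⇒ ()()()()()   [P → ( )]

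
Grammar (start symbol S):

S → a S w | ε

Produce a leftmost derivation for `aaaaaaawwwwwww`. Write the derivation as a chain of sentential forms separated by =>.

S=>aSw=>aaSww=>aaaSwww=>aaaaSwwww=>aaaaaSwwwww=>aaaaaaSwwwwww=>aaaaaaaSwwwwwww=>aaaaaaawwwwwww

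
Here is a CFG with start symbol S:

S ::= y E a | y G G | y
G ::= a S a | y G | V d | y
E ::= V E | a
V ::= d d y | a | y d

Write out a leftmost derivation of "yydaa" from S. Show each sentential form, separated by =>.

S => yEa   [S ::= y E a]
yEa => yVEa   [E ::= V E]
yVEa => yydEa   [V ::= y d]
yydEa => yydaa   [E ::= a]

S => yEa => yVEa => yydEa => yydaa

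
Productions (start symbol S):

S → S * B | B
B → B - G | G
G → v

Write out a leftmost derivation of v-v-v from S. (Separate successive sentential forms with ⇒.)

S ⇒ B ⇒ B-G ⇒ B-G-G ⇒ G-G-G ⇒ v-G-G ⇒ v-v-G ⇒ v-v-v

S ⇒ B   [S → B]
B ⇒ B-G   [B → B - G]
B-G ⇒ B-G-G   [B → B - G]
B-G-G ⇒ G-G-G   [B → G]
G-G-G ⇒ v-G-G   [G → v]
v-G-G ⇒ v-v-G   [G → v]
v-v-G ⇒ v-v-v   [G → v]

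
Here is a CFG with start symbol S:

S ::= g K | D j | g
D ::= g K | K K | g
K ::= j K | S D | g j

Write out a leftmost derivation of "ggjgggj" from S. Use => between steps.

S => Dj   [S ::= D j]
Dj => gKj   [D ::= g K]
gKj => gSDj   [K ::= S D]
gSDj => ggKDj   [S ::= g K]
ggKDj => ggjKDj   [K ::= j K]
ggjKDj => ggjSDDj   [K ::= S D]
ggjSDDj => ggjgDDj   [S ::= g]
ggjgDDj => ggjggDj   [D ::= g]
ggjggDj => ggjgggj   [D ::= g]

S=>Dj=>gKj=>gSDj=>ggKDj=>ggjKDj=>ggjSDDj=>ggjgDDj=>ggjggDj=>ggjgggj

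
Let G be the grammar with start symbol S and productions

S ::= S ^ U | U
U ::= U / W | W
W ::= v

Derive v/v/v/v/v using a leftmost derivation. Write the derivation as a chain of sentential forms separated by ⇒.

S⇒U⇒U/W⇒U/W/W⇒U/W/W/W⇒U/W/W/W/W⇒W/W/W/W/W⇒v/W/W/W/W⇒v/v/W/W/W⇒v/v/v/W/W⇒v/v/v/v/W⇒v/v/v/v/v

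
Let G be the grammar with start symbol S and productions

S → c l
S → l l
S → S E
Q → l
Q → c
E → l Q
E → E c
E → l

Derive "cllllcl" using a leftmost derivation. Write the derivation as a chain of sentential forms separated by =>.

S => SE   [S → S E]
SE => SEE   [S → S E]
SEE => SEEE   [S → S E]
SEEE => SEEEE   [S → S E]
SEEEE => clEEEE   [S → c l]
clEEEE => cllEEE   [E → l]
cllEEE => clllEE   [E → l]
clllEE => cllllQE   [E → l Q]
cllllQE => cllllcE   [Q → c]
cllllcE => cllllcl   [E → l]

S => SE => SEE => SEEE => SEEEE => clEEEE => cllEEE => clllEE => cllllQE => cllllcE => cllllcl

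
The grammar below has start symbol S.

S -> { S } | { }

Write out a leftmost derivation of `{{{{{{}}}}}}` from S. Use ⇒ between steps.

S ⇒ {S}   [S -> { S }]
{S} ⇒ {{S}}   [S -> { S }]
{{S}} ⇒ {{{S}}}   [S -> { S }]
{{{S}}} ⇒ {{{{S}}}}   [S -> { S }]
{{{{S}}}} ⇒ {{{{{S}}}}}   [S -> { S }]
{{{{{S}}}}} ⇒ {{{{{{}}}}}}   [S -> { }]

S ⇒ {S} ⇒ {{S}} ⇒ {{{S}}} ⇒ {{{{S}}}} ⇒ {{{{{S}}}}} ⇒ {{{{{{}}}}}}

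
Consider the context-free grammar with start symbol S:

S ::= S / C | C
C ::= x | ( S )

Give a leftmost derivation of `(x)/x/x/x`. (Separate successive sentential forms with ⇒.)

S ⇒ S/C ⇒ S/C/C ⇒ S/C/C/C ⇒ C/C/C/C ⇒ (S)/C/C/C ⇒ (C)/C/C/C ⇒ (x)/C/C/C ⇒ (x)/x/C/C ⇒ (x)/x/x/C ⇒ (x)/x/x/x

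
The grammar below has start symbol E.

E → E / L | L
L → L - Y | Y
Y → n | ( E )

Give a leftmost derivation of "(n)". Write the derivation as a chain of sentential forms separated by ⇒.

E ⇒ L ⇒ Y ⇒ (E) ⇒ (L) ⇒ (Y) ⇒ (n)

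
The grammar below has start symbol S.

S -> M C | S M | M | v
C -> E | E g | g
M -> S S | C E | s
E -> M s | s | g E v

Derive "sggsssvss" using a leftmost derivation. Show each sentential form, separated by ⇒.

S ⇒ SM ⇒ SMM ⇒ MMM ⇒ CEMM ⇒ EgEMM ⇒ sgEMM ⇒ sggEvMM ⇒ sggMsvMM ⇒ sggCEsvMM ⇒ sggEEsvMM ⇒ sggsEsvMM ⇒ sggsssvMM ⇒ sggsssvsM ⇒ sggsssvss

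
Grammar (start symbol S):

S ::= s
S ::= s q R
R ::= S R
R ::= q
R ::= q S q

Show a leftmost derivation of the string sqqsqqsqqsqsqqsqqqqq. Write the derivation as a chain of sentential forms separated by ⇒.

S ⇒ sqR   [S ::= s q R]
sqR ⇒ sqqSq   [R ::= q S q]
sqqSq ⇒ sqqsqRq   [S ::= s q R]
sqqsqRq ⇒ sqqsqqSqq   [R ::= q S q]
sqqsqqSqq ⇒ sqqsqqsqRqq   [S ::= s q R]
sqqsqqsqRqq ⇒ sqqsqqsqqSqqq   [R ::= q S q]
sqqsqqsqqSqqq ⇒ sqqsqqsqqsqRqqq   [S ::= s q R]
sqqsqqsqqsqRqqq ⇒ sqqsqqsqqsqSRqqq   [R ::= S R]
sqqsqqsqqsqSRqqq ⇒ sqqsqqsqqsqsqRRqqq   [S ::= s q R]
sqqsqqsqqsqsqRRqqq ⇒ sqqsqqsqqsqsqqSqRqqq   [R ::= q S q]
sqqsqqsqqsqsqqSqRqqq ⇒ sqqsqqsqqsqsqqsqRqqq   [S ::= s]
sqqsqqsqqsqsqqsqRqqq ⇒ sqqsqqsqqsqsqqsqqqqq   [R ::= q]

S⇒sqR⇒sqqSq⇒sqqsqRq⇒sqqsqqSqq⇒sqqsqqsqRqq⇒sqqsqqsqqSqqq⇒sqqsqqsqqsqRqqq⇒sqqsqqsqqsqSRqqq⇒sqqsqqsqqsqsqRRqqq⇒sqqsqqsqqsqsqqSqRqqq⇒sqqsqqsqqsqsqqsqRqqq⇒sqqsqqsqqsqsqqsqqqqq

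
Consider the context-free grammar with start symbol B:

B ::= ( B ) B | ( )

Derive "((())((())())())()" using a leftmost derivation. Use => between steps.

B=>(B)B=>((B)B)B=>((())B)B=>((())(B)B)B=>((())((B)B)B)B=>((())((())B)B)B=>((())((())())B)B=>((())((())())())B=>((())((())())())()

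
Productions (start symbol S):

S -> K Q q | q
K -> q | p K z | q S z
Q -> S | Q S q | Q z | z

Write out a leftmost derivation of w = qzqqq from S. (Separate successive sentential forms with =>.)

S => KQq => qQq => qQSqq => qzSqq => qzqqq

S => KQq   [S -> K Q q]
KQq => qQq   [K -> q]
qQq => qQSqq   [Q -> Q S q]
qQSqq => qzSqq   [Q -> z]
qzSqq => qzqqq   [S -> q]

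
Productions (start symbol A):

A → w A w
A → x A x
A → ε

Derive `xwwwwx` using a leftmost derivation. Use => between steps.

A => xAx   [A → x A x]
xAx => xwAwx   [A → w A w]
xwAwx => xwwAwwx   [A → w A w]
xwwAwwx => xwwwwx   [A → ε]

A => xAx => xwAwx => xwwAwwx => xwwwwx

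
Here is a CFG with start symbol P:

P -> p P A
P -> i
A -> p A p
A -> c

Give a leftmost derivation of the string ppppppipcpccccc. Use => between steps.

P => pPA => ppPAA => pppPAAA => ppppPAAAA => pppppPAAAAA => ppppppPAAAAAA => ppppppiAAAAAA => ppppppipApAAAAA => ppppppipcpAAAAA => ppppppipcpcAAAA => ppppppipcpccAAA => ppppppipcpcccAA => ppppppipcpccccA => ppppppipcpccccc

P => pPA   [P -> p P A]
pPA => ppPAA   [P -> p P A]
ppPAA => pppPAAA   [P -> p P A]
pppPAAA => ppppPAAAA   [P -> p P A]
ppppPAAAA => pppppPAAAAA   [P -> p P A]
pppppPAAAAA => ppppppPAAAAAA   [P -> p P A]
ppppppPAAAAAA => ppppppiAAAAAA   [P -> i]
ppppppiAAAAAA => ppppppipApAAAAA   [A -> p A p]
ppppppipApAAAAA => ppppppipcpAAAAA   [A -> c]
ppppppipcpAAAAA => ppppppipcpcAAAA   [A -> c]
ppppppipcpcAAAA => ppppppipcpccAAA   [A -> c]
ppppppipcpccAAA => ppppppipcpcccAA   [A -> c]
ppppppipcpcccAA => ppppppipcpccccA   [A -> c]
ppppppipcpccccA => ppppppipcpccccc   [A -> c]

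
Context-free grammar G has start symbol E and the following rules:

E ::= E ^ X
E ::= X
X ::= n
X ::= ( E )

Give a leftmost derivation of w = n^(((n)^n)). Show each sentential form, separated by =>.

E => E^X   [E ::= E ^ X]
E^X => X^X   [E ::= X]
X^X => n^X   [X ::= n]
n^X => n^(E)   [X ::= ( E )]
n^(E) => n^(X)   [E ::= X]
n^(X) => n^((E))   [X ::= ( E )]
n^((E)) => n^((E^X))   [E ::= E ^ X]
n^((E^X)) => n^((X^X))   [E ::= X]
n^((X^X)) => n^(((E)^X))   [X ::= ( E )]
n^(((E)^X)) => n^(((X)^X))   [E ::= X]
n^(((X)^X)) => n^(((n)^X))   [X ::= n]
n^(((n)^X)) => n^(((n)^n))   [X ::= n]

E => E^X => X^X => n^X => n^(E) => n^(X) => n^((E)) => n^((E^X)) => n^((X^X)) => n^(((E)^X)) => n^(((X)^X)) => n^(((n)^X)) => n^(((n)^n))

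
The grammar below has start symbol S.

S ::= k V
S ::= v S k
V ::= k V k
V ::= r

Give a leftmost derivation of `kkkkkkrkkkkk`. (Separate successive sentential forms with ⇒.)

S ⇒ kV ⇒ kkVk ⇒ kkkVkk ⇒ kkkkVkkk ⇒ kkkkkVkkkk ⇒ kkkkkkVkkkkk ⇒ kkkkkkrkkkkk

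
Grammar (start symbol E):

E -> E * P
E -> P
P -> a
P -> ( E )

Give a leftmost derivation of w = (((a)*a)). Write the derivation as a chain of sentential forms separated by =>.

E => P   [E -> P]
P => (E)   [P -> ( E )]
(E) => (P)   [E -> P]
(P) => ((E))   [P -> ( E )]
((E)) => ((E*P))   [E -> E * P]
((E*P)) => ((P*P))   [E -> P]
((P*P)) => (((E)*P))   [P -> ( E )]
(((E)*P)) => (((P)*P))   [E -> P]
(((P)*P)) => (((a)*P))   [P -> a]
(((a)*P)) => (((a)*a))   [P -> a]

E=>P=>(E)=>(P)=>((E))=>((E*P))=>((P*P))=>(((E)*P))=>(((P)*P))=>(((a)*P))=>(((a)*a))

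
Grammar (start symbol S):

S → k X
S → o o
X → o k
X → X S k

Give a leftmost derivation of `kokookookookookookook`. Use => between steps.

S => kX   [S → k X]
kX => kXSk   [X → X S k]
kXSk => kXSkSk   [X → X S k]
kXSkSk => kXSkSkSk   [X → X S k]
kXSkSkSk => kXSkSkSkSk   [X → X S k]
kXSkSkSkSk => kXSkSkSkSkSk   [X → X S k]
kXSkSkSkSkSk => kXSkSkSkSkSkSk   [X → X S k]
kXSkSkSkSkSkSk => kokSkSkSkSkSkSk   [X → o k]
kokSkSkSkSkSkSk => kokookSkSkSkSkSk   [S → o o]
kokookSkSkSkSkSk => kokookookSkSkSkSk   [S → o o]
kokookookSkSkSkSk => kokookookookSkSkSk   [S → o o]
kokookookookSkSkSk => kokookookookookSkSk   [S → o o]
kokookookookookSkSk => kokookookookookookSk   [S → o o]
kokookookookookookSk => kokookookookookookook   [S → o o]

S=>kX=>kXSk=>kXSkSk=>kXSkSkSk=>kXSkSkSkSk=>kXSkSkSkSkSk=>kXSkSkSkSkSkSk=>kokSkSkSkSkSkSk=>kokookSkSkSkSkSk=>kokookookSkSkSkSk=>kokookookookSkSkSk=>kokookookookookSkSk=>kokookookookookookSk=>kokookookookookookook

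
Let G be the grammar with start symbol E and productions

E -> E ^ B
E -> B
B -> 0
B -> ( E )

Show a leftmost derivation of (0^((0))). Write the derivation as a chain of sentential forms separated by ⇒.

E⇒B⇒(E)⇒(E^B)⇒(B^B)⇒(0^B)⇒(0^(E))⇒(0^(B))⇒(0^((E)))⇒(0^((B)))⇒(0^((0)))

E ⇒ B   [E -> B]
B ⇒ (E)   [B -> ( E )]
(E) ⇒ (E^B)   [E -> E ^ B]
(E^B) ⇒ (B^B)   [E -> B]
(B^B) ⇒ (0^B)   [B -> 0]
(0^B) ⇒ (0^(E))   [B -> ( E )]
(0^(E)) ⇒ (0^(B))   [E -> B]
(0^(B)) ⇒ (0^((E)))   [B -> ( E )]
(0^((E))) ⇒ (0^((B)))   [E -> B]
(0^((B))) ⇒ (0^((0)))   [B -> 0]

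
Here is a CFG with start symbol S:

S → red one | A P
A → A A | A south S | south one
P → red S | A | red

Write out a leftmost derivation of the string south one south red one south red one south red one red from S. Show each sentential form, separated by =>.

S => A P => A south S P => A south S south S P => A south S south S south S P => south one south S south S south S P => south one south red one south S south S P => south one south red one south red one south S P => south one south red one south red one south red one P => south one south red one south red one south red one red

S => A P   [S → A P]
A P => A south S P   [A → A south S]
A south S P => A south S south S P   [A → A south S]
A south S south S P => A south S south S south S P   [A → A south S]
A south S south S south S P => south one south S south S south S P   [A → south one]
south one south S south S south S P => south one south red one south S south S P   [S → red one]
south one south red one south S south S P => south one south red one south red one south S P   [S → red one]
south one south red one south red one south S P => south one south red one south red one south red one P   [S → red one]
south one south red one south red one south red one P => south one south red one south red one south red one red   [P → red]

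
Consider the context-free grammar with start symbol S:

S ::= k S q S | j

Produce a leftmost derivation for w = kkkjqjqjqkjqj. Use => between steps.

S => kSqS => kkSqSqS => kkkSqSqSqS => kkkjqSqSqS => kkkjqjqSqS => kkkjqjqjqS => kkkjqjqjqkSqS => kkkjqjqjqkjqS => kkkjqjqjqkjqj

S => kSqS   [S ::= k S q S]
kSqS => kkSqSqS   [S ::= k S q S]
kkSqSqS => kkkSqSqSqS   [S ::= k S q S]
kkkSqSqSqS => kkkjqSqSqS   [S ::= j]
kkkjqSqSqS => kkkjqjqSqS   [S ::= j]
kkkjqjqSqS => kkkjqjqjqS   [S ::= j]
kkkjqjqjqS => kkkjqjqjqkSqS   [S ::= k S q S]
kkkjqjqjqkSqS => kkkjqjqjqkjqS   [S ::= j]
kkkjqjqjqkjqS => kkkjqjqjqkjqj   [S ::= j]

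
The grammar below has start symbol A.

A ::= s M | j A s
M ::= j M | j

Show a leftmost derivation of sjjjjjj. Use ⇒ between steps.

A ⇒ sM ⇒ sjM ⇒ sjjM ⇒ sjjjM ⇒ sjjjjM ⇒ sjjjjjM ⇒ sjjjjjj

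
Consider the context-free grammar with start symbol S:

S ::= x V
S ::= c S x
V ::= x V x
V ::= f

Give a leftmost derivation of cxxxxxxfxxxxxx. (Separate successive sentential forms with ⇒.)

S ⇒ cSx ⇒ cxVx ⇒ cxxVxx ⇒ cxxxVxxx ⇒ cxxxxVxxxx ⇒ cxxxxxVxxxxx ⇒ cxxxxxxVxxxxxx ⇒ cxxxxxxfxxxxxx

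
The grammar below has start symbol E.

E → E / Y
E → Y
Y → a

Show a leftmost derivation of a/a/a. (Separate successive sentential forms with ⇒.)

E ⇒ E/Y   [E → E / Y]
E/Y ⇒ E/Y/Y   [E → E / Y]
E/Y/Y ⇒ Y/Y/Y   [E → Y]
Y/Y/Y ⇒ a/Y/Y   [Y → a]
a/Y/Y ⇒ a/a/Y   [Y → a]
a/a/Y ⇒ a/a/a   [Y → a]

E ⇒ E/Y ⇒ E/Y/Y ⇒ Y/Y/Y ⇒ a/Y/Y ⇒ a/a/Y ⇒ a/a/a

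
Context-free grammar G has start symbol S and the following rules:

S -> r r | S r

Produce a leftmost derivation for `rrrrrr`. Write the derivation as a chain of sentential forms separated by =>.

S=>Sr=>Srr=>Srrr=>Srrrr=>rrrrrr

S => Sr   [S -> S r]
Sr => Srr   [S -> S r]
Srr => Srrr   [S -> S r]
Srrr => Srrrr   [S -> S r]
Srrrr => rrrrrr   [S -> r r]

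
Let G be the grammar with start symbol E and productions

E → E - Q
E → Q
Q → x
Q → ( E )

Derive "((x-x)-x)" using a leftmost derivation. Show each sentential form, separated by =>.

E => Q => (E) => (E-Q) => (Q-Q) => ((E)-Q) => ((E-Q)-Q) => ((Q-Q)-Q) => ((x-Q)-Q) => ((x-x)-Q) => ((x-x)-x)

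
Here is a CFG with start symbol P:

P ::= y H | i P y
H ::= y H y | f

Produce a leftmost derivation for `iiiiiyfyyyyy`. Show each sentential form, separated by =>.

P => iPy   [P ::= i P y]
iPy => iiPyy   [P ::= i P y]
iiPyy => iiiPyyy   [P ::= i P y]
iiiPyyy => iiiiPyyyy   [P ::= i P y]
iiiiPyyyy => iiiiiPyyyyy   [P ::= i P y]
iiiiiPyyyyy => iiiiiyHyyyyy   [P ::= y H]
iiiiiyHyyyyy => iiiiiyfyyyyy   [H ::= f]

P=>iPy=>iiPyy=>iiiPyyy=>iiiiPyyyy=>iiiiiPyyyyy=>iiiiiyHyyyyy=>iiiiiyfyyyyy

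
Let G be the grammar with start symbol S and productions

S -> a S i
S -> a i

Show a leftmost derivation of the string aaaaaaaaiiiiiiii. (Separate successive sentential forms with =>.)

S => aSi => aaSii => aaaSiii => aaaaSiiii => aaaaaSiiiii => aaaaaaSiiiiii => aaaaaaaSiiiiiii => aaaaaaaaiiiiiiii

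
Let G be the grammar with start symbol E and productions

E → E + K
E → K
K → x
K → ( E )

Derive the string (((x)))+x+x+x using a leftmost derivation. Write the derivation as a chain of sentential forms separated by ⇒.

E⇒E+K⇒E+K+K⇒E+K+K+K⇒K+K+K+K⇒(E)+K+K+K⇒(K)+K+K+K⇒((E))+K+K+K⇒((K))+K+K+K⇒(((E)))+K+K+K⇒(((K)))+K+K+K⇒(((x)))+K+K+K⇒(((x)))+x+K+K⇒(((x)))+x+x+K⇒(((x)))+x+x+x

E ⇒ E+K   [E → E + K]
E+K ⇒ E+K+K   [E → E + K]
E+K+K ⇒ E+K+K+K   [E → E + K]
E+K+K+K ⇒ K+K+K+K   [E → K]
K+K+K+K ⇒ (E)+K+K+K   [K → ( E )]
(E)+K+K+K ⇒ (K)+K+K+K   [E → K]
(K)+K+K+K ⇒ ((E))+K+K+K   [K → ( E )]
((E))+K+K+K ⇒ ((K))+K+K+K   [E → K]
((K))+K+K+K ⇒ (((E)))+K+K+K   [K → ( E )]
(((E)))+K+K+K ⇒ (((K)))+K+K+K   [E → K]
(((K)))+K+K+K ⇒ (((x)))+K+K+K   [K → x]
(((x)))+K+K+K ⇒ (((x)))+x+K+K   [K → x]
(((x)))+x+K+K ⇒ (((x)))+x+x+K   [K → x]
(((x)))+x+x+K ⇒ (((x)))+x+x+x   [K → x]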